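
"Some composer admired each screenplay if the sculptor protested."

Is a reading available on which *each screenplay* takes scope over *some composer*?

The adjunct island is irrelevant here — *each screenplay* and *some composer* are both in the matrix clause.
QR within a single clause is free, so the lower quantifier may take scope over the higher one.

Yes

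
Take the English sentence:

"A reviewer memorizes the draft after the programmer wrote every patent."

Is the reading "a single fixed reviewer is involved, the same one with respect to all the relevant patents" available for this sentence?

Yes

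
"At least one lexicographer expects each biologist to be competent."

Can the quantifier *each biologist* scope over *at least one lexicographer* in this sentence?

ECM infinitives lack a CP barrier, so *each biologist* can QR over the matrix subject *at least one lexicographer*.
No island intervenes, so both surface and inverse scope are derivable.

Yes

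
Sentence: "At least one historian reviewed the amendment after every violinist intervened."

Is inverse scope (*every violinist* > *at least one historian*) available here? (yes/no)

*every violinist* occurs within the adjunct clause *after every violinist intervened*.
Adverbial clauses are not L-marked, so they are barriers for QR — the quantifier cannot escape the adjunct.
So *every violinist* cannot raise to a position above *at least one historian*.

No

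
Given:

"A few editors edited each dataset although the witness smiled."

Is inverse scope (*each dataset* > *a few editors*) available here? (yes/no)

Yes

The adjunct clause does not contain *each dataset*, which is the matrix object.
Since no island is crossed, the inverse ordering is licensed alongside surface scope.
The sentence is scopally ambiguous between *a few editors* > *each dataset* and *each dataset* > *a few editors*.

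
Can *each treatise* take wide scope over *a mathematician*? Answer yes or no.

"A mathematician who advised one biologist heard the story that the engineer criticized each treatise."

No

The target quantifier *each treatise* is part of the complex NP *the story that the engineer criticized each treatise*.
A that-clause complement to a noun is an island; QR cannot cross the NP boundary.
So *each treatise* cannot raise to a position above *a mathematician*.
(Only the surface reading survives: one fixed mathematician with respect to all the relevant treatises.)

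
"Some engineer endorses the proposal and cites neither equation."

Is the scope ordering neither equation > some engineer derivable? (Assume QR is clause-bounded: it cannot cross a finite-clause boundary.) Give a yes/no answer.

No

*neither equation* occurs within one conjunct of the coordinate structure (*cites neither equation*).
Asymmetric QR out of one conjunct violates the Coordinate Structure Constraint.
So *neither equation* cannot raise to a position above *some engineer*.
(Only the surface reading survives: one fixed engineer with respect to all the relevant equations.)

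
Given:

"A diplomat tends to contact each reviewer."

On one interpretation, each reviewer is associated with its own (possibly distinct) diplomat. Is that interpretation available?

This is the *each reviewer* > *a diplomat* reading.
The matrix predicate is a raising verb, whose infinitival complement is not a scope island — *each reviewer* can QR into the matrix clause.
With no island boundary between them, the object can take inverse scope over the subject via ordinary QR within the clause.
The sentence is scopally ambiguous between *a diplomat* > *each reviewer* and *each reviewer* > *a diplomat*.

Yes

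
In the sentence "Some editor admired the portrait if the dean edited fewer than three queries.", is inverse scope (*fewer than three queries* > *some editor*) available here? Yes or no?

No

*fewer than three queries* sits inside the adjunct clause *if the dean edited fewer than three queries*.
Adjuncts are opaque for quantifier raising; a quantifier in an adjunct stays inside it.
So *fewer than three queries* cannot raise high enough to outscope *some editor*; only the surface ordering *some editor* > *fewer than three queries* is available.
(Only the surface reading survives: one fixed editor with respect to all the relevant queries.)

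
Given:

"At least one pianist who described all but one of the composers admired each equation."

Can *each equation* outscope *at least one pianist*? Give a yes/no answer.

*each equation* sits in the matrix clause, not in the relative clause on *at least one pianist*.
Since no island is crossed, the inverse ordering is licensed alongside surface scope.
Both orderings are possible: *at least one pianist* > *each equation* and *each equation* > *at least one pianist*.

Yes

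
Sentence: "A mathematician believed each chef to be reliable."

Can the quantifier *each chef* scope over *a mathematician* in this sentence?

Yes

*each chef* is the subject of an ECM infinitive — the infinitival complement of an ECM verb is not a scope island, so *each chef* can raise into the matrix clause.
Clause-internal QR can adjoin the lower DP above the subject, yielding the inverse reading.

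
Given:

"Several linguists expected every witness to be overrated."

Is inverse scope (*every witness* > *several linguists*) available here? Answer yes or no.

The ECM infinitive is scope-transparent — *every witness* is free to raise above *several linguists*.
Clause-internal QR can adjoin the lower DP above the subject, yielding the inverse reading.
The sentence is scopally ambiguous between *several linguists* > *every witness* and *every witness* > *several linguists*.

Yes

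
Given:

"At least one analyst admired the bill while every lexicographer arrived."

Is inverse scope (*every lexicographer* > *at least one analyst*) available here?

The DP *every lexicographer* is contained in the adjunct clause *while every lexicographer arrived*.
Scope out of an adjunct clause is unavailable: QR respects the adjunct-island constraint.
So the wide-scope reading for *every lexicographer* is blocked.

No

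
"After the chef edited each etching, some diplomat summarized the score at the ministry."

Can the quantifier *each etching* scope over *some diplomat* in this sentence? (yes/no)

No

*each etching* sits inside the adjunct clause *after the chef edited each etching*.
Adverbial clauses are not L-marked, so they are barriers for QR — the quantifier cannot escape the adjunct.
So *each etching* cannot raise to a position above *some diplomat*.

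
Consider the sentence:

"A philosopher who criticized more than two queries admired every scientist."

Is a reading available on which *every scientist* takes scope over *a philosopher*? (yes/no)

Yes

The RC *who criticized more than two queries* is an island, but *every scientist* is not inside it — it is the matrix object, a clausemate of *a philosopher*.
Nothing blocks QR of the lower DP to a position above the higher one, so inverse scope is available.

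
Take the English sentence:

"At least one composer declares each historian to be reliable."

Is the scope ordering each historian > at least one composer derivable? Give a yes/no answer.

Yes

ECM infinitives lack a CP barrier, so *each historian* can QR over the matrix subject *at least one composer*.
Clause-internal QR can adjoin the lower DP above the subject, yielding the inverse reading.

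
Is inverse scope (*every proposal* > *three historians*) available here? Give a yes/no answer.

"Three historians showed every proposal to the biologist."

Yes

Both DPs are arguments of the same predicate; there is no clause or island boundary between them.
Since no island is crossed, the inverse ordering is licensed alongside surface scope.
Both orderings are possible: *three historians* > *every proposal* and *every proposal* > *three historians*.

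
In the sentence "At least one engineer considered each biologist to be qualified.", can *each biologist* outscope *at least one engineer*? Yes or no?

Yes

The ECM infinitive is scope-transparent — *each biologist* is free to raise above *at least one engineer*.
Since no island is crossed, the inverse ordering is licensed alongside surface scope.
Both orderings are possible: *at least one engineer* > *each biologist* and *each biologist* > *at least one engineer*.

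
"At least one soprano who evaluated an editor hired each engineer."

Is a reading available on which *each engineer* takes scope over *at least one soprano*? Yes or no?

Yes

The relative clause *who evaluated an editor* modifies *at least one soprano*, but *each engineer* is not inside that relative clause — it is an argument of the matrix verb.
QR within a single clause is free, so the lower quantifier may take scope over the higher one.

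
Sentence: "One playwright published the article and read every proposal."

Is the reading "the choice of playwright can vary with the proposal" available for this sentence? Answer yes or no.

No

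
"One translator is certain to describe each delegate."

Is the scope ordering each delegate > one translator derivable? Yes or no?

*each delegate* is inside a raising infinitive, which is transparent to QR (no CP barrier), so it behaves as a matrix argument.
Clause-internal QR can adjoin the lower DP above the subject, yielding the inverse reading.
The sentence is scopally ambiguous between *one translator* > *each delegate* and *each delegate* > *one translator*.

Yes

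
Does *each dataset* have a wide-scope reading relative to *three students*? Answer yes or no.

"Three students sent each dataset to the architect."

Yes

Both DPs are arguments of the same predicate; there is no clause or island boundary between them.
No island intervenes, so both surface and inverse scope are derivable.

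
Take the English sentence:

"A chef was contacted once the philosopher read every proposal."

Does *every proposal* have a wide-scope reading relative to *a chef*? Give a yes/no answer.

No

The target quantifier *every proposal* is part of the adjunct clause *once the philosopher read every proposal*.
The adjunct-island constraint bars QR out of an adverbial clause.
There is no licit LF on which *every proposal* c-commands *a chef*.
(Only the surface reading survives: one fixed chef with respect to all the relevant proposals.)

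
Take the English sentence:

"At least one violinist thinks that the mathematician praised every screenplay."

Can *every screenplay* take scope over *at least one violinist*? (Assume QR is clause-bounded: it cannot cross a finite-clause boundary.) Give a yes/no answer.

The target quantifier *every screenplay* is part of the finite complement clause *that the mathematician praised every screenplay*.
With QR restricted to its own tensed clause, the embedded quantifier cannot reach a matrix scope position.
*every screenplay* is confined to the island and cannot take scope over *at least one violinist*.

No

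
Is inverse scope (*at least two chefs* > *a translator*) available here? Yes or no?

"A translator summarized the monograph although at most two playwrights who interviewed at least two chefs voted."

*at least two chefs* sits inside the relative clause *who interviewed at least two chefs*, which is itself inside the adjunct *although at most two playwrights who interviewed at least two chefs voted*.
Even if one barrier were somehow void, the other would still block QR.
*at least two chefs* is confined to the island and cannot take scope over *a translator*.

No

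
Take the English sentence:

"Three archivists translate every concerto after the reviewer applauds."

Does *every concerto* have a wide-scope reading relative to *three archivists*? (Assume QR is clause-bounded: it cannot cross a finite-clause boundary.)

Yes

*every concerto* is a matrix argument; the adjunct is an island but the target quantifier is outside it.
No island intervenes, so both surface and inverse scope are derivable.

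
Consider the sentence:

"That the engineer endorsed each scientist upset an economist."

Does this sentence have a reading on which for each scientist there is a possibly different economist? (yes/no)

No

This is the *each scientist* > *an economist* reading.
*each scientist* sits inside the sentential subject *that the engineer endorsed each scientist*.
The subject-island constraint blocks QR out of a clausal subject.
So *each scientist* cannot raise to a position above *an economist*.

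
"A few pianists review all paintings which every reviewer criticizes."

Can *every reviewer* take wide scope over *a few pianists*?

No

*every reviewer* occurs within the relative clause *which every reviewer criticizes* modifying *all paintings*.
The relative clause forms an island for QR, so the quantifier is confined to the head noun's restrictor.
*every reviewer* > *a few pianists* would require crossing that boundary, which is illicit.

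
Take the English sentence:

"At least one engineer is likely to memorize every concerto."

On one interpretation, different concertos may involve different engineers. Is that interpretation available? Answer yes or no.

Yes

The described interpretation is the *every concerto* > *at least one engineer* scoping.
Raising constructions are monoclausal for scope purposes; *every concerto* is not separated from *at least one engineer* by any island.
Clause-internal QR can adjoin the lower DP above the subject, yielding the inverse reading.
So *every concerto* > *at least one engineer* is among the available readings.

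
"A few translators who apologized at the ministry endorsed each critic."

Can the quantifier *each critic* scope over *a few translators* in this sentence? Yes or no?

*each critic* sits in the matrix clause, not in the relative clause on *a few translators*.
QR within a single clause is free, so the lower quantifier may take scope over the higher one.
The sentence is scopally ambiguous between *a few translators* > *each critic* and *each critic* > *a few translators*.

Yes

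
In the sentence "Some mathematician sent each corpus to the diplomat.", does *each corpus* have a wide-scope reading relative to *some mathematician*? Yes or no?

Yes

*each corpus* and *some mathematician* are in the same minimal clause.
Nothing blocks QR of the lower DP to a position above the higher one, so inverse scope is available.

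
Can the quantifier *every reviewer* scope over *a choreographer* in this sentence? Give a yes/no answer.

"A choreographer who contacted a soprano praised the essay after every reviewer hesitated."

*every reviewer* occurs within the adjunct clause *after every reviewer hesitated*.
The adjunct-island constraint bars QR out of an adverbial clause.
*every reviewer* > *a choreographer* would require crossing that boundary, which is illicit.

No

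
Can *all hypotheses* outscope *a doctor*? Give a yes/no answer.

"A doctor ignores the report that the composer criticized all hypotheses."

No

The DP *all hypotheses* is contained in the complex NP *the report that the composer criticized all hypotheses*.
Since the clause is the complement of a nominal head, the CNPC blocks scope extraction.
So *all hypotheses* cannot raise to a position above *a doctor*.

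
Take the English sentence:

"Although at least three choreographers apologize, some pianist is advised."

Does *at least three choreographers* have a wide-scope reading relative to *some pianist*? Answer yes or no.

No

The DP *at least three choreographers* is contained in the adjunct clause *although at least three choreographers apologize*.
Adjuncts are opaque for quantifier raising; a quantifier in an adjunct stays inside it.
*at least three choreographers* > *some pianist* would require crossing that boundary, which is illicit.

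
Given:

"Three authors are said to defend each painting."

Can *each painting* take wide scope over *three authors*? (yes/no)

The matrix predicate is a raising verb, whose infinitival complement is not a scope island — *each painting* can QR into the matrix clause.
QR within a single clause is free, so the lower quantifier may take scope over the higher one.
The sentence is scopally ambiguous between *three authors* > *each painting* and *each painting* > *three authors*.

Yes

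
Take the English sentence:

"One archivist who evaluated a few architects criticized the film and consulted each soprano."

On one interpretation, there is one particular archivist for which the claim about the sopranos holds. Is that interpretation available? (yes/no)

Yes

The described interpretation is the *one archivist* > *each soprano* scoping.
That is the surface-scope ordering, which is always one of the available readings — island constraints only ever restrict inverse scope.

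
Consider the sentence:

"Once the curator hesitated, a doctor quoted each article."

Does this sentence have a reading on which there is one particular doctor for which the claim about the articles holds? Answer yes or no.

The paraphrase describes the scope ordering *a doctor* > *each article*.
Nothing needs to raise for *a doctor* > *each article*, so no island constraint is at stake.

Yes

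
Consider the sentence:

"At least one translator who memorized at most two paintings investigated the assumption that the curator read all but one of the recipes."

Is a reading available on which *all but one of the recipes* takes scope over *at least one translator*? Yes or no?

No

The DP *all but one of the recipes* is contained in the complex NP *the assumption that the curator read all but one of the recipes*.
The complex NP is opaque for QR — the quantifier is frozen inside the noun's complement.
*all but one of the recipes* > *at least one translator* would require crossing that boundary, which is illicit.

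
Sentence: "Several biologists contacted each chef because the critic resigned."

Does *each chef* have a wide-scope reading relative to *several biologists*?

Yes

The adjunct island is irrelevant here — *each chef* and *several biologists* are both in the matrix clause.
Nothing blocks QR of the lower DP to a position above the higher one, so inverse scope is available.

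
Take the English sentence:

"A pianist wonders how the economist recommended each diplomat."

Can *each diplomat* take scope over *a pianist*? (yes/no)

The DP *each diplomat* is contained in the embedded question *how the economist recommended each diplomat*.
Embedded wh-clauses are opaque for QR, so the quantifier stays inside the question.
The inverse ordering *each diplomat* > *a pianist* is therefore underivable.
(Only the surface reading survives: one fixed pianist with respect to all the relevant diplomats.)

No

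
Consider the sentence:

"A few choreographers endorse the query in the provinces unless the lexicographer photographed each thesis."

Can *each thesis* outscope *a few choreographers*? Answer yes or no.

No

The target quantifier *each thesis* is part of the adjunct clause *unless the lexicographer photographed each thesis*.
Adjuncts are opaque for quantifier raising; a quantifier in an adjunct stays inside it.
So *each thesis* cannot raise to a position above *a few choreographers*.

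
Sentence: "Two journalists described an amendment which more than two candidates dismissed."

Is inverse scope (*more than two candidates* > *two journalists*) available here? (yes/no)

*more than two candidates* sits inside the relative clause *which more than two candidates dismissed* modifying *an amendment*.
A relative clause is a scope island — quantifier raising cannot cross its boundary.
Hence only narrow scope for *more than two candidates* (under *two journalists*) survives.

No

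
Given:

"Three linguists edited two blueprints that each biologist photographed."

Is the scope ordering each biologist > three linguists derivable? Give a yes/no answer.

No

*each biologist* sits inside the relative clause *that each biologist photographed* modifying *two blueprints*.
Relative clauses are scope islands: a quantifier cannot QR out of a relative clause to take scope in the matrix clause.
*each biologist* is confined to the island and cannot take scope over *three linguists*.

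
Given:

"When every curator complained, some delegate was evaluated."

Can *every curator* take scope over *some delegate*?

No

*every curator* is embedded in the adjunct clause *when every curator complained*.
Adverbial clauses are not L-marked, so they are barriers for QR — the quantifier cannot escape the adjunct.
So *every curator* cannot raise to a position above *some delegate*.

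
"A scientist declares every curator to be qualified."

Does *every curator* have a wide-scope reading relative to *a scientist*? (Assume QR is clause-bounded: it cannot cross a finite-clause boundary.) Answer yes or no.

Yes

*every curator* is an ECM subject; ECM complements are not islands, and the embedded quantifier may take matrix scope.
Clause-internal QR can adjoin the lower DP above the subject, yielding the inverse reading.
Both orderings are possible: *a scientist* > *every curator* and *every curator* > *a scientist*.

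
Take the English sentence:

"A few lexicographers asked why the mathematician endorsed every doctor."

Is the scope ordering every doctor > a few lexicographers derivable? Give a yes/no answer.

*every doctor* is embedded in the embedded question *why the mathematician endorsed every doctor*.
An indirect question is a wh-island; the filled [Spec,CP] blocks QR across the CP edge.
There is no licit LF on which *every doctor* c-commands *a few lexicographers*.

No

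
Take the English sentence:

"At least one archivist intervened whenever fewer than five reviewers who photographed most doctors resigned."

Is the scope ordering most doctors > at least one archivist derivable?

No

The target quantifier *most doctors* is part of the relative clause *who photographed most doctors*, which is itself inside the adjunct *whenever fewer than five reviewers who photographed most doctors resigned*.
The quantifier would have to escape first the RC and then the adjunct — two independent island violations.
So *most doctors* cannot raise to a position above *at least one archivist*.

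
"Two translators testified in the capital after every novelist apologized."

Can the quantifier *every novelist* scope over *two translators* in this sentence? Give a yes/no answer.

*every novelist* occurs within the adjunct clause *after every novelist apologized*.
Adjunct clauses are scope islands: a quantifier inside an adjunct cannot raise into the matrix clause.
There is no licit LF on which *every novelist* c-commands *two translators*.

No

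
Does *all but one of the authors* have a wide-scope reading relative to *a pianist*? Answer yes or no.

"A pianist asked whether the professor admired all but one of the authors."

No

*all but one of the authors* sits inside the embedded question *whether the professor admired all but one of the authors*.
QR across an interrogative CP boundary is ruled out as a wh-island violation.
The inverse ordering *all but one of the authors* > *a pianist* is therefore underivable.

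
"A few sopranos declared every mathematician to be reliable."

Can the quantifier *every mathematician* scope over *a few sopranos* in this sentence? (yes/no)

*every mathematician* is the subject of an ECM infinitive — the infinitival complement of an ECM verb is not a scope island, so *every mathematician* can raise into the matrix clause.
With no island boundary between them, the object can take inverse scope over the subject via ordinary QR within the clause.
So *every mathematician* > *a few sopranos* is among the available readings.

Yes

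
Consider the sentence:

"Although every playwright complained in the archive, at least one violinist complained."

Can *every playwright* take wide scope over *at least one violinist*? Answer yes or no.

No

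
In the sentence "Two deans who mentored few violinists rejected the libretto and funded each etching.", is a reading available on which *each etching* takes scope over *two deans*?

*each etching* sits inside one conjunct of the coordinate structure (*funded each etching*).
Asymmetric QR out of one conjunct violates the Coordinate Structure Constraint.
*each etching* is confined to the island and cannot take scope over *two deans*.

No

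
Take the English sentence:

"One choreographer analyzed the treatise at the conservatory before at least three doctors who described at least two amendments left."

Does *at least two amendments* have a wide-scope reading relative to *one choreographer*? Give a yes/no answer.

*at least two amendments* occurs within the relative clause *who described at least two amendments*, which is itself inside the adjunct *before at least three doctors who described at least two amendments left*.
The quantifier would have to escape first the RC and then the adjunct — two independent island violations.
So the wide-scope reading for *at least two amendments* is blocked.
(Only the surface reading survives: one fixed choreographer with respect to all the relevant amendments.)

No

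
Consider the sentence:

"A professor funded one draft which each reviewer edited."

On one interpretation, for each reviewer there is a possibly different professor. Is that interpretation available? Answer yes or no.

No

That reading corresponds to *each reviewer* > *a professor*.
*each reviewer* is embedded in the relative clause *which each reviewer edited* modifying *one draft*.
A relative clause is a scope island — quantifier raising cannot cross its boundary.
*each reviewer* is confined to the island and cannot take scope over *a professor*.
(Only the surface reading survives: one fixed professor with respect to all the relevant reviewers.)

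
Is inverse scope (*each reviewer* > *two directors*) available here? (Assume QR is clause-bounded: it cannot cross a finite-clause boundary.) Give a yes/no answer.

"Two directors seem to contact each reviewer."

Yes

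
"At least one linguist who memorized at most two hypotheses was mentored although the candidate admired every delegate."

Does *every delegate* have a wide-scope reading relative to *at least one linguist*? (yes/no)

No

*every delegate* occurs within the adjunct clause *although the candidate admired every delegate*.
Adjunct clauses are scope islands: a quantifier inside an adjunct cannot raise into the matrix clause.
Hence only narrow scope for *every delegate* (under *at least one linguist*) survives.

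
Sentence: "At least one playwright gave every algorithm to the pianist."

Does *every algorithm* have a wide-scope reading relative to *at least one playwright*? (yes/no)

Yes

*every algorithm* and *at least one playwright* are in the same minimal clause.
Ordinary QR to a clause-peripheral position gives the wide-scope LF for the lower DP.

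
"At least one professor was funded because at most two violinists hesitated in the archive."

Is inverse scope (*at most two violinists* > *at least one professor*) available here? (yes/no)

*at most two violinists* occurs within the adjunct clause *because at most two violinists hesitated in the archive*.
Adverbial clauses are not L-marked, so they are barriers for QR — the quantifier cannot escape the adjunct.
*at most two violinists* > *at least one professor* would require crossing that boundary, which is illicit.
(Only the surface reading survives: one fixed professor with respect to all the relevant violinists.)

No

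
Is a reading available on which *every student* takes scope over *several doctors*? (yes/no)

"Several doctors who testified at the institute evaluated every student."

Yes

The RC *who testified at the institute* is an island, but *every student* is not inside it — it is the matrix object, a clausemate of *several doctors*.
Nothing blocks QR of the lower DP to a position above the higher one, so inverse scope is available.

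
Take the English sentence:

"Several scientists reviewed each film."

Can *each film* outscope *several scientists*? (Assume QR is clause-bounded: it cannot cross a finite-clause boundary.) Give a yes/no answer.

Yes

*several scientists* and *each film* are co-arguments of the matrix verb, with nothing but a clause-internal boundary between them.
Nothing blocks QR of the lower DP to a position above the higher one, so inverse scope is available.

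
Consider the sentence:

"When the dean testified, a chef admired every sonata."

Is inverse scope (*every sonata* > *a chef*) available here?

Although there is an adjunct clause, *every sonata* is in the main clause, not inside the adjunct.
Clause-internal QR can adjoin the lower DP above the subject, yielding the inverse reading.
Both orderings are possible: *a chef* > *every sonata* and *every sonata* > *a chef*.

Yes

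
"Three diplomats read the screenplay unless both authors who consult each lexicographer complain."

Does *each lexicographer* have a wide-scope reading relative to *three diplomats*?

No

The DP *each lexicographer* is contained in the relative clause *who consult each lexicographer*, which is itself inside the adjunct *unless both authors who consult each lexicographer complain*.
Both the relative clause and the enclosing adjunct are scope islands; QR cannot cross either.
So the wide-scope reading for *each lexicographer* is blocked.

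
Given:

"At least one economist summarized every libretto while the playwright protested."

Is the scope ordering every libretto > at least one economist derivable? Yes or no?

Yes

*every libretto* is a matrix argument; the adjunct is an island but the target quantifier is outside it.
QR within a single clause is free, so the lower quantifier may take scope over the higher one.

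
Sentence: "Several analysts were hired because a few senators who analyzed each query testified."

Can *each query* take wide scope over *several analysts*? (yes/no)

No

The target quantifier *each query* is part of the relative clause *who analyzed each query*, which is itself inside the adjunct *because a few senators who analyzed each query testified*.
Even if one barrier were somehow void, the other would still block QR.
*each query* > *several analysts* would require crossing that boundary, which is illicit.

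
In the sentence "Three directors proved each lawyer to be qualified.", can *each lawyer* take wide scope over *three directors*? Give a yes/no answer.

Yes

This is an ECM construction: *each lawyer* is the infinitival subject, Case-marked by the matrix verb, and the infinitive is transparent for QR.
Nothing blocks QR of the lower DP to a position above the higher one, so inverse scope is available.
So *each lawyer* > *three directors* is among the available readings.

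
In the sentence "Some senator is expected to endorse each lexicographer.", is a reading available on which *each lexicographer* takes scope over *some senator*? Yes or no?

Yes

Raising constructions are monoclausal for scope purposes; *each lexicographer* is not separated from *some senator* by any island.
Since no island is crossed, the inverse ordering is licensed alongside surface scope.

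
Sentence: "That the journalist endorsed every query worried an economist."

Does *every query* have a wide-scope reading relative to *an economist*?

*every query* is embedded in the sentential subject *that the journalist endorsed every query*.
The Sentential Subject Constraint rules out raising the quantifier out of the that-clause subject.
*every query* > *an economist* would require crossing that boundary, which is illicit.

No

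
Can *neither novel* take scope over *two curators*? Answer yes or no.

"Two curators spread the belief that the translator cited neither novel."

No

*neither novel* is embedded in the complex NP *the belief that the translator cited neither novel*.
Since the clause is the complement of a nominal head, the CNPC blocks scope extraction.
There is no licit LF on which *neither novel* c-commands *two curators*.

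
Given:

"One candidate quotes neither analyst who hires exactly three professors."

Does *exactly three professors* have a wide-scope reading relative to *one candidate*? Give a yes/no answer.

*exactly three professors* is embedded in the relative clause *who hires exactly three professors* modifying *neither analyst*.
Relative clauses are scope islands: a quantifier cannot QR out of a relative clause to take scope in the matrix clause.
*exactly three professors* > *one candidate* would require crossing that boundary, which is illicit.

No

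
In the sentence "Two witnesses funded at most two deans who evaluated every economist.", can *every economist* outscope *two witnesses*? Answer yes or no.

Structurally, *every economist* is inside the relative clause *who evaluated every economist* modifying *at most two deans*.
Relative clauses block scope extraction: QR cannot target a position outside the modified NP.
Hence only narrow scope for *every economist* (under *two witnesses*) survives.

No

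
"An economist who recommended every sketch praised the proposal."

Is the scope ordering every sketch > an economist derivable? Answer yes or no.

No

Structurally, *every sketch* is inside the relative clause *who recommended every sketch*.
Relative clauses block scope extraction: QR cannot target a position outside the modified NP.
Hence only narrow scope for *every sketch* (under *an economist*) survives.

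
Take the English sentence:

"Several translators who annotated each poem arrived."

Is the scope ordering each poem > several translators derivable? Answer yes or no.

No

Structurally, *each poem* is inside the relative clause *who annotated each poem*.
QR out of a relative clause is ruled out by the relative-clause island constraint.
So the wide-scope reading for *each poem* is blocked.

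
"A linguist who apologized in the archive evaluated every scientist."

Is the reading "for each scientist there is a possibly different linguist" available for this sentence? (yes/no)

The described interpretation is the *every scientist* > *a linguist* scoping.
Although the sentence contains a relative clause (*who apologized in the archive*), *every scientist* is outside it, in the matrix VP.
With no island boundary between them, the object can take inverse scope over the subject via ordinary QR within the clause.

Yes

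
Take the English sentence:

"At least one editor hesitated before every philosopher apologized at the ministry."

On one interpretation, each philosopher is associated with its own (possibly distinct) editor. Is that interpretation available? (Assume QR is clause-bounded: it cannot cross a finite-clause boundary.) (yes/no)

No

This is the *every philosopher* > *at least one editor* reading.
*every philosopher* is embedded in the adjunct clause *before every philosopher apologized at the ministry*.
Scope out of an adjunct clause is unavailable: QR respects the adjunct-island constraint.
So the wide-scope reading for *every philosopher* is blocked.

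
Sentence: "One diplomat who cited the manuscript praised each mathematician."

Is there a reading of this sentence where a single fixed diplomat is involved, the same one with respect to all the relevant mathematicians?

The described interpretation is the *one diplomat* > *each mathematician* scoping.
Nothing needs to raise for *one diplomat* > *each mathematician*, so no island constraint is at stake.

Yes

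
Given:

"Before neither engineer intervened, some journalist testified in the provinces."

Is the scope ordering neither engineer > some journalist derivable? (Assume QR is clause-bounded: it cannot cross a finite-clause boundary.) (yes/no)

No

The DP *neither engineer* is contained in the adjunct clause *before neither engineer intervened*.
Adjuncts are opaque for quantifier raising; a quantifier in an adjunct stays inside it.
So *neither engineer* cannot raise to a position above *some journalist*.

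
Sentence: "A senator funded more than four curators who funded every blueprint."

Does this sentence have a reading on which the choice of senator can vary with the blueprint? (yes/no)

No

The described interpretation is the *every blueprint* > *a senator* scoping.
The DP *every blueprint* is contained in the relative clause *who funded every blueprint* modifying *more than four curators*.
Relative clauses block scope extraction: QR cannot target a position outside the modified NP.
So *every blueprint* cannot raise high enough to outscope *a senator*; only the surface ordering *a senator* > *every blueprint* is available.
(Only the surface reading survives: one fixed senator with respect to all the relevant blueprints.)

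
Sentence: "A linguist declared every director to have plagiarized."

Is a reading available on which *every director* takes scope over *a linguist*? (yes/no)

Yes

This is an ECM construction: *every director* is the infinitival subject, Case-marked by the matrix verb, and the infinitive is transparent for QR.
Ordinary QR to a clause-peripheral position gives the wide-scope LF for the lower DP.
The sentence is scopally ambiguous between *a linguist* > *every director* and *every director* > *a linguist*.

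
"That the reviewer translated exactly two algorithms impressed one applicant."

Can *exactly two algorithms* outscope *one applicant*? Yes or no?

*exactly two algorithms* occurs within the sentential subject *that the reviewer translated exactly two algorithms*.
The Sentential Subject Constraint rules out raising the quantifier out of the that-clause subject.
So *exactly two algorithms* cannot raise to a position above *one applicant*.

No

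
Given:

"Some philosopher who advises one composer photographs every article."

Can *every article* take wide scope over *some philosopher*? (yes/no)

Yes

*every article* sits in the matrix clause, not in the relative clause on *some philosopher*.
Since no island is crossed, the inverse ordering is licensed alongside surface scope.
So *every article* > *some philosopher* is among the available readings.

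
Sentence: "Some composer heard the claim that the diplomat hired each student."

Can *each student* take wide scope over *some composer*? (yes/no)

No

*each student* sits inside the complex NP *the claim that the diplomat hired each student*.
The complex NP is opaque for QR — the quantifier is frozen inside the noun's complement.
So the wide-scope reading for *each student* is blocked.
(Only the surface reading survives: one fixed composer with respect to all the relevant students.)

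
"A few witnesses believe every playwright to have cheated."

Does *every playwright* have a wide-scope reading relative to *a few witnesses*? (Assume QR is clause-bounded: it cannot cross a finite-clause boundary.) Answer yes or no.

*every playwright* is the subject of an ECM infinitive — the infinitival complement of an ECM verb is not a scope island, so *every playwright* can raise into the matrix clause.
No island intervenes, so both surface and inverse scope are derivable.
Both orderings are possible: *a few witnesses* > *every playwright* and *every playwright* > *a few witnesses*.

Yes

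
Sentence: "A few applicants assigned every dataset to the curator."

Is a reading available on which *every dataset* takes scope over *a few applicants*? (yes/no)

Yes

*every dataset* and *a few applicants* are in the same minimal clause.
With no island boundary between them, the object can take inverse scope over the subject via ordinary QR within the clause.
Both orderings are possible: *a few applicants* > *every dataset* and *every dataset* > *a few applicants*.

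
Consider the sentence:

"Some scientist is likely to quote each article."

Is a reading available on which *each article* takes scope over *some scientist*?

*each article* is the object of the infinitival complement of a raising predicate; raising infinitives are transparent for QR, so the two DPs are in effect clausemates.
No island intervenes, so both surface and inverse scope are derivable.

Yes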